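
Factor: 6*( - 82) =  - 492 =- 2^2 * 3^1*41^1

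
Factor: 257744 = 2^4* 89^1  *181^1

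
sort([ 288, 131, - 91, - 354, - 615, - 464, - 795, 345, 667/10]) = [  -  795, - 615 , - 464, - 354, - 91, 667/10,131, 288, 345]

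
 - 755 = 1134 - 1889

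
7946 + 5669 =13615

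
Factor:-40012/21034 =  - 2^1 * 7^1 * 13^( - 1) * 809^ ( - 1)*1429^1  =  - 20006/10517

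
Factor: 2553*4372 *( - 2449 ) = - 27335042484= -2^2 * 3^1*23^1 * 31^1 * 37^1 * 79^1*1093^1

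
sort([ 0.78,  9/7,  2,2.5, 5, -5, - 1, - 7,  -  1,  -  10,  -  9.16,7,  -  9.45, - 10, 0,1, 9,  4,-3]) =[ - 10 , - 10, - 9.45 ,  -  9.16, - 7 ,- 5,-3, - 1,-1,0,  0.78,1,9/7, 2, 2.5,4,5 , 7,  9]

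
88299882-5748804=82551078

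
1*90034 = 90034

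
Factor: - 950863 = -31^1*37^1*829^1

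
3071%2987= 84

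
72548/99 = 72548/99  =  732.81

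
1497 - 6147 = -4650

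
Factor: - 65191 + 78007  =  2^4*3^2*89^1 = 12816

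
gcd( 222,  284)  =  2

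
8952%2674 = 930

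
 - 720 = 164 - 884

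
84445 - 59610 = 24835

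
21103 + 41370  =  62473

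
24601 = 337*73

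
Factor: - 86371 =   -  86371^1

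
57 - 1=56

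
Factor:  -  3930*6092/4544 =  - 2992695/568 = - 2^( - 3)*3^1 * 5^1*71^ ( - 1)* 131^1*1523^1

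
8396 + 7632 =16028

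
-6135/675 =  - 10+41/45 = - 9.09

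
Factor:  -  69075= - 3^2*5^2 * 307^1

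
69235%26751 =15733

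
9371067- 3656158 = 5714909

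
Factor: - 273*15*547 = - 2239965 = - 3^2*5^1*7^1*13^1*547^1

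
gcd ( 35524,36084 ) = 4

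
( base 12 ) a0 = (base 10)120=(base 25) 4K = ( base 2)1111000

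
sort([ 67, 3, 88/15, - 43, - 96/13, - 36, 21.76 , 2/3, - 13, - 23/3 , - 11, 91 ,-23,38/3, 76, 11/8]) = [ - 43, - 36, - 23, - 13, - 11 , - 23/3, - 96/13, 2/3, 11/8,3,88/15, 38/3 , 21.76, 67, 76, 91]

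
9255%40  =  15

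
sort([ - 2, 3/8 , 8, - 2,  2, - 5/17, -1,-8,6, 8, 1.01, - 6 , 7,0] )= [  -  8, - 6, - 2, - 2, - 1, - 5/17, 0 , 3/8,1.01, 2, 6,  7, 8, 8] 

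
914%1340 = 914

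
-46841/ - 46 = 1018 + 13/46 = 1018.28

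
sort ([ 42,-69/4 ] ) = [- 69/4,42] 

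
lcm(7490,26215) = 52430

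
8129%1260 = 569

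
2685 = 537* 5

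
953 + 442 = 1395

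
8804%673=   55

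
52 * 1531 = 79612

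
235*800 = 188000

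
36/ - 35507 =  - 36/35507 = -0.00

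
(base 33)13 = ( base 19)1h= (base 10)36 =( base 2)100100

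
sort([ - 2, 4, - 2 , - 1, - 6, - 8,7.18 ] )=[ - 8 , - 6, - 2,- 2, - 1, 4, 7.18]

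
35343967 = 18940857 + 16403110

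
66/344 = 33/172= 0.19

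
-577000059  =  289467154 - 866467213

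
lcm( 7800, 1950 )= 7800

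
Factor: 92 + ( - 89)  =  3= 3^1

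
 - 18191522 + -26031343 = - 44222865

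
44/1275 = 44/1275 = 0.03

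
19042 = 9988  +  9054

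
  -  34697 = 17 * ( - 2041)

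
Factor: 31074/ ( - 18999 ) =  - 2^1*3^( - 1 ) * 2111^( - 1 )*5179^1 = - 10358/6333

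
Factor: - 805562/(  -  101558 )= 817/103 = 19^1*43^1*103^( - 1 ) 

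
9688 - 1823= 7865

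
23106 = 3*7702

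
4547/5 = 909 + 2/5 = 909.40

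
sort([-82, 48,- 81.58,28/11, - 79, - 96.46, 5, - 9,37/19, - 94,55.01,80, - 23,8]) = [-96.46, - 94, - 82, - 81.58, - 79, - 23, - 9, 37/19, 28/11, 5, 8,48,55.01, 80 ]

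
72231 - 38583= 33648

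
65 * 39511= 2568215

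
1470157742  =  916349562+553808180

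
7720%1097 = 41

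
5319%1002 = 309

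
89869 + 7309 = 97178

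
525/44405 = 105/8881= 0.01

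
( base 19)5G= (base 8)157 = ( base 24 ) 4F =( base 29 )3o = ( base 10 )111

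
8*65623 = 524984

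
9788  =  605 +9183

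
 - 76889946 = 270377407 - 347267353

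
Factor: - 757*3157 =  - 2389849 = -7^1* 11^1*41^1 * 757^1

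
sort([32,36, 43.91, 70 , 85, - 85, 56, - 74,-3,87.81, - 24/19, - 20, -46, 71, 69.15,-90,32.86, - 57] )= [ - 90, - 85, - 74 ,-57,-46, - 20, - 3, - 24/19,  32,32.86, 36,  43.91,56, 69.15, 70, 71  ,  85,87.81]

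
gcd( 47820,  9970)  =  10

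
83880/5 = 16776  =  16776.00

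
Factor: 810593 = 7^1*43^1*2693^1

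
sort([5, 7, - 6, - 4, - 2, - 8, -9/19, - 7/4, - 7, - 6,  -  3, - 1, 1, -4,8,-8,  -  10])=[-10,-8, - 8, - 7, - 6, - 6, - 4 , -4, - 3, - 2, - 7/4, - 1 , - 9/19, 1,5, 7 , 8]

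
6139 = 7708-1569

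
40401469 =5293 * 7633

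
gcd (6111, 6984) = 873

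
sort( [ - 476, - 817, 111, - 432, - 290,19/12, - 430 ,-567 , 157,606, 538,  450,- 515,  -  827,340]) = [-827 ,-817, - 567, -515,-476, - 432, - 430 , - 290 , 19/12, 111,157,340,450,538 , 606]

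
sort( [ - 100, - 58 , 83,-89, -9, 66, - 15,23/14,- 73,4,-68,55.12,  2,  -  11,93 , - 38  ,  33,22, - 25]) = [ - 100,  -  89,-73, - 68,-58  , - 38, - 25, - 15,-11, - 9,23/14,2, 4,22, 33,55.12,66,83,93 ] 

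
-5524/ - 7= 789 + 1/7 = 789.14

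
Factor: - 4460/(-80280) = 1/18 = 2^( - 1)*3^( - 2) 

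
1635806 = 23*71122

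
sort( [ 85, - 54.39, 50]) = [  -  54.39, 50,85]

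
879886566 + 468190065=1348076631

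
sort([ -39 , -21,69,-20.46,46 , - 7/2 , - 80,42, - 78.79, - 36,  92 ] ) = [ - 80, - 78.79, - 39, - 36, - 21, - 20.46, - 7/2,  42,  46,69, 92 ]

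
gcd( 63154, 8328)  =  694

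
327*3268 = 1068636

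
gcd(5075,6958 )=7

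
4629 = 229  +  4400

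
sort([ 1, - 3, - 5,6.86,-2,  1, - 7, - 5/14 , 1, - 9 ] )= [ - 9 , - 7, - 5, - 3, - 2,  -  5/14, 1,1, 1,6.86 ] 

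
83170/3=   83170/3 = 27723.33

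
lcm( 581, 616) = 51128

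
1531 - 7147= - 5616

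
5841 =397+5444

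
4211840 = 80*52648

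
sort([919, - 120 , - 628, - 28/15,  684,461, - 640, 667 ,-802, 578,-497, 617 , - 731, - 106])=[ - 802,-731,-640, - 628 , - 497, - 120, - 106,-28/15, 461, 578,617,667,  684,919] 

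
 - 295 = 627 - 922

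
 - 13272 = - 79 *168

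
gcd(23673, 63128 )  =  7891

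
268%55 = 48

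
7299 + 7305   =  14604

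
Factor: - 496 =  - 2^4*31^1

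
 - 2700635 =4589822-7290457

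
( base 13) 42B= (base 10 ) 713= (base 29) oh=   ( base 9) 872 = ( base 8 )1311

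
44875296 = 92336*486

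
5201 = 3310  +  1891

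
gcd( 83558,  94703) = 1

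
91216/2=45608 = 45608.00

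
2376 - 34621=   - 32245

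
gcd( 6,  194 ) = 2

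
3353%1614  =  125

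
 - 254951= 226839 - 481790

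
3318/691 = 4 + 554/691 = 4.80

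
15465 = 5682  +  9783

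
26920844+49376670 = 76297514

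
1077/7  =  153 + 6/7= 153.86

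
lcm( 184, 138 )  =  552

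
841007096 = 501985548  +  339021548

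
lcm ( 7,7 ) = 7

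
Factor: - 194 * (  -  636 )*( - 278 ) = -34300752 = - 2^4*3^1*53^1* 97^1*139^1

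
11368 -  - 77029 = 88397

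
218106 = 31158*7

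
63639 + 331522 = 395161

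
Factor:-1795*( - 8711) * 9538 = 149138504810 = 2^1*5^1*19^1*31^1*251^1*281^1*359^1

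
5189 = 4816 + 373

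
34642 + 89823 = 124465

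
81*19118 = 1548558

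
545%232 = 81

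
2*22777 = 45554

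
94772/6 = 15795 + 1/3=15795.33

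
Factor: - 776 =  - 2^3*97^1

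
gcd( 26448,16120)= 8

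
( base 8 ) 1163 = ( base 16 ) 273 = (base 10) 627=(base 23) 146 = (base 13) 393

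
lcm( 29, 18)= 522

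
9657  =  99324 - 89667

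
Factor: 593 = 593^1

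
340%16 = 4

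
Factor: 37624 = 2^3  *4703^1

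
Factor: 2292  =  2^2 * 3^1*191^1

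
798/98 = 57/7 =8.14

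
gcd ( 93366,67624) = 2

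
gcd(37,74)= 37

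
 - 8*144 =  -1152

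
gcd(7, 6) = 1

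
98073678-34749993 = 63323685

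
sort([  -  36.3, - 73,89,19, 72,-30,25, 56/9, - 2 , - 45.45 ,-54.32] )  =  [  -  73, - 54.32, - 45.45,-36.3 , - 30, - 2, 56/9,19,  25, 72,89 ]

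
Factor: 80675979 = 3^1*26891993^1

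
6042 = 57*106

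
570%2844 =570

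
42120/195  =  216 = 216.00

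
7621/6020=7621/6020 = 1.27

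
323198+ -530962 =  -207764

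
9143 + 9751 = 18894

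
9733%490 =423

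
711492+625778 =1337270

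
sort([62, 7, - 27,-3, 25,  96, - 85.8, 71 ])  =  [  -  85.8, - 27, - 3, 7,  25,62,71, 96]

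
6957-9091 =- 2134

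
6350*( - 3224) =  -20472400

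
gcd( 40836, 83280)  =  12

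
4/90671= 4/90671 = 0.00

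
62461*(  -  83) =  - 5184263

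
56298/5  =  56298/5 = 11259.60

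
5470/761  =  7 + 143/761   =  7.19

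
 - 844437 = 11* ( - 76767)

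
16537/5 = 16537/5=   3307.40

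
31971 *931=29765001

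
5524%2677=170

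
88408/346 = 255 + 89/173  =  255.51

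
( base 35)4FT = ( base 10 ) 5454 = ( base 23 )A73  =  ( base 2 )1010101001110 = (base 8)12516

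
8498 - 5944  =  2554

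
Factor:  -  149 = - 149^1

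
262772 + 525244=788016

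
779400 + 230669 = 1010069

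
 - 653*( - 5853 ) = 3822009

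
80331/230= 80331/230  =  349.27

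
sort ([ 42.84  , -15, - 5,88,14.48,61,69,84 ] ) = [ - 15, - 5, 14.48,42.84,61, 69, 84, 88]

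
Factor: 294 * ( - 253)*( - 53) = 3942246= 2^1*3^1*7^2*11^1*23^1*53^1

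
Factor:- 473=  -  11^1*43^1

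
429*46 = 19734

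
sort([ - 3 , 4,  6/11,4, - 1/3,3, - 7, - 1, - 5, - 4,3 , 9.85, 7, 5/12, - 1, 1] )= [-7, - 5, - 4,  -  3, - 1, - 1, - 1/3,5/12, 6/11, 1 , 3, 3,4, 4,  7, 9.85] 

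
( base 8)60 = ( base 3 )1210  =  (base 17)2e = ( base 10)48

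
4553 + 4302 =8855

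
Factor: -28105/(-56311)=5^1*7^1*11^1* 73^1*56311^( - 1 ) 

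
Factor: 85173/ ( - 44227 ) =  - 3^1*11^1*  29^1 * 47^ ( - 1 )*89^1*941^ ( - 1 ) 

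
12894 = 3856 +9038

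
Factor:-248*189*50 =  - 2343600 =-2^4*3^3*5^2  *  7^1*31^1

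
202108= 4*50527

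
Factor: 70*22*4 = 6160 = 2^4*5^1 * 7^1*11^1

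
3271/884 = 3 + 619/884=3.70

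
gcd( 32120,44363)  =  11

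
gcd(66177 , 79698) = 3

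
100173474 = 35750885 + 64422589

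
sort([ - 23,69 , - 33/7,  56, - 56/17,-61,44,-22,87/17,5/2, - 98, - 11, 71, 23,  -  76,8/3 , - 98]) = [-98, - 98, - 76, -61,-23,-22,-11, - 33/7 , - 56/17, 5/2, 8/3,87/17, 23, 44,56, 69  ,  71 ]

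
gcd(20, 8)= 4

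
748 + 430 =1178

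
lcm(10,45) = 90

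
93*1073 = 99789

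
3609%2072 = 1537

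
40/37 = 40/37 = 1.08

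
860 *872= 749920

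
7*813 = 5691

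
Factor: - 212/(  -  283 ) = 2^2 * 53^1*283^( - 1)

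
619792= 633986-14194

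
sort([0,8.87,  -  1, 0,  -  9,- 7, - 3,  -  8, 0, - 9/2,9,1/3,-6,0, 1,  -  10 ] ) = [ - 10, - 9,  -  8,  -  7, - 6,-9/2,  -  3,-1, 0, 0,0,0, 1/3,1,8.87,9 ] 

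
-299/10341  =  - 1+10042/10341 =- 0.03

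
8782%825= 532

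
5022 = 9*558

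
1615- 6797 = -5182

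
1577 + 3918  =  5495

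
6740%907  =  391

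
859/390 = 859/390 = 2.20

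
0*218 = 0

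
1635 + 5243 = 6878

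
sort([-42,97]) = [-42, 97]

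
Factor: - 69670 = -2^1*5^1*6967^1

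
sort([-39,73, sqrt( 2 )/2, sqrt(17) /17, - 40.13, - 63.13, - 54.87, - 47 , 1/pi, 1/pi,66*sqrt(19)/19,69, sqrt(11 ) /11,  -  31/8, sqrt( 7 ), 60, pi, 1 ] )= [ - 63.13, - 54.87,-47, - 40.13, - 39, - 31/8, sqrt(17) /17, sqrt( 11) /11 , 1/pi, 1/pi,sqrt( 2) /2 , 1, sqrt(7 ) , pi,  66*sqrt(19) /19,60 , 69,73]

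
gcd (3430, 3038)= 98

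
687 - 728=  - 41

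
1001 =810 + 191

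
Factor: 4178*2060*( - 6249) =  - 2^3 * 3^1*5^1*103^1 * 2083^1*2089^1 = -53783143320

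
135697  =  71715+63982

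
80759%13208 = 1511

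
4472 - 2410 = 2062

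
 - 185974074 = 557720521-743694595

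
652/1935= 652/1935 = 0.34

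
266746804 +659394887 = 926141691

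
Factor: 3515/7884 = 2^( - 2 ) * 3^(-3)*5^1*19^1 * 37^1*73^ ( - 1 )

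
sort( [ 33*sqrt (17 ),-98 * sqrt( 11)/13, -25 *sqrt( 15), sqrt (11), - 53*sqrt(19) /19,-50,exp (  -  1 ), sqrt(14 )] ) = [-25*sqrt(15), - 50, - 98*sqrt (11)/13,-53*sqrt( 19 )/19,  exp(-1), sqrt( 11 ), sqrt( 14 ), 33* sqrt(17 )] 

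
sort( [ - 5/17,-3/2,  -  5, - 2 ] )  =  [ - 5,- 2, - 3/2, - 5/17 ]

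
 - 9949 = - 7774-2175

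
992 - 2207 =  - 1215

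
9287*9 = 83583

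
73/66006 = 73/66006 = 0.00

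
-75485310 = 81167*( - 930)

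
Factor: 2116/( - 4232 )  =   - 1/2 = -2^( - 1 ) 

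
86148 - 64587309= - 64501161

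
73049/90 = 73049/90 = 811.66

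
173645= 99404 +74241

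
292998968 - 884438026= - 591439058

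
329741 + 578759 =908500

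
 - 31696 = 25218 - 56914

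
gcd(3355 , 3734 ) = 1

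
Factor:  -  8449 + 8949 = 2^2*5^3  =  500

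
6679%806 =231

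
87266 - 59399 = 27867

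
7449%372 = 9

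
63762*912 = 58150944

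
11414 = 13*878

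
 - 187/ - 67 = 187/67 = 2.79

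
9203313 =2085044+7118269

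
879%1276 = 879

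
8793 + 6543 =15336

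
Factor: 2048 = 2^11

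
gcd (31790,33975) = 5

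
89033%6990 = 5153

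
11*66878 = 735658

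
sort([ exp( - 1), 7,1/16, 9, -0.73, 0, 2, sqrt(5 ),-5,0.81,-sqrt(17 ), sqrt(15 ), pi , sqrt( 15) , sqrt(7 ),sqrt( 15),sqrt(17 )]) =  [-5,-sqrt(17),-0.73, 0, 1/16,  exp(  -  1), 0.81,2,sqrt(5),  sqrt(7 ),pi, sqrt(15), sqrt ( 15 ), sqrt(15), sqrt( 17), 7,9]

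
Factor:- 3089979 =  - 3^2*29^1*11839^1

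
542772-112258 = 430514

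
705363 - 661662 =43701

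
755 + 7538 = 8293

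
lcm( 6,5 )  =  30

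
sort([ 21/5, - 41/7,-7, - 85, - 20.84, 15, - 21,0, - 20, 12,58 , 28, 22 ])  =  [ - 85, - 21, - 20.84, - 20, - 7,-41/7,0,  21/5,  12, 15,22,28,58] 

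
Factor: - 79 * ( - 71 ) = 71^1*79^1 = 5609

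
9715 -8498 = 1217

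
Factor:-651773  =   - 59^1*11047^1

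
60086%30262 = 29824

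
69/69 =1 = 1.00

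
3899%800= 699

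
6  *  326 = 1956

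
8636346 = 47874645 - 39238299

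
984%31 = 23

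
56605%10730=2955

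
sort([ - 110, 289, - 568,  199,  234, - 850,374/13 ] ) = [ - 850, - 568,  -  110 , 374/13,199 , 234,289] 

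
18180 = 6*3030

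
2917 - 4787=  - 1870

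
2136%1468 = 668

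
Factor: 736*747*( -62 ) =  - 2^6 *3^2 * 23^1*31^1* 83^1 = - 34087104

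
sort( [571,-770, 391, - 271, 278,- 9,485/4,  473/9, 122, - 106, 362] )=[ - 770,-271,  -  106, - 9, 473/9, 485/4, 122, 278,362,391, 571]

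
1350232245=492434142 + 857798103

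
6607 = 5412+1195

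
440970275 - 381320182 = 59650093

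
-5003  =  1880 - 6883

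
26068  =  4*6517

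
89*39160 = 3485240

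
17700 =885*20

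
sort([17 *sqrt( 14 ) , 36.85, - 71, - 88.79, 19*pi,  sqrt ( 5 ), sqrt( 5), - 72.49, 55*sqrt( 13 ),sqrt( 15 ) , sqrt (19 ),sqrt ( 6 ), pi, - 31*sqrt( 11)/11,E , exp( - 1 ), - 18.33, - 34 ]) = [ - 88.79, - 72.49, - 71, - 34, - 18.33, - 31* sqrt( 11) /11,exp( - 1 ), sqrt (5 ), sqrt(5 ), sqrt( 6 ), E,pi, sqrt(15), sqrt(19), 36.85,19*pi,17*sqrt(14), 55* sqrt ( 13 ) ]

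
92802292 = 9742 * 9526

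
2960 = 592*5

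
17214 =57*302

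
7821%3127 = 1567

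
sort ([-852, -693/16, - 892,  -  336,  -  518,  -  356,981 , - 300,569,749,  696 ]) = [ -892, -852,  -  518, - 356, - 336,-300,-693/16,569,696,749,  981 ] 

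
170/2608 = 85/1304 = 0.07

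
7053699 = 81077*87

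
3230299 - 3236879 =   -  6580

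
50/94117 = 50/94117 = 0.00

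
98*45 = 4410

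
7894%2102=1588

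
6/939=2/313 = 0.01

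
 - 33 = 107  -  140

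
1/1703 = 1/1703 = 0.00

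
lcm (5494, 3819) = 313158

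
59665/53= 59665/53 = 1125.75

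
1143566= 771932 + 371634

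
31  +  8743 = 8774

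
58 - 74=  - 16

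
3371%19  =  8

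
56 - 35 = 21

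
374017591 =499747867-125730276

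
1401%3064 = 1401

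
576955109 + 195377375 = 772332484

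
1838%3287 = 1838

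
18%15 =3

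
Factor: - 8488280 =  -2^3 *5^1*212207^1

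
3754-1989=1765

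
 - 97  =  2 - 99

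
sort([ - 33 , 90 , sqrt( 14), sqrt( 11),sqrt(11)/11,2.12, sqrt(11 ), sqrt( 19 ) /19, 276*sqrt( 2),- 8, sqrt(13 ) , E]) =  [-33, - 8,sqrt( 19 ) /19, sqrt( 11)/11, 2.12, E,  sqrt ( 11),sqrt( 11), sqrt( 13), sqrt( 14), 90, 276 * sqrt( 2)]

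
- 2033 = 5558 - 7591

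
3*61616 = 184848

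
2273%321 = 26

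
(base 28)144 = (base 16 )384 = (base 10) 900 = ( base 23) 1g3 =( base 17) 31G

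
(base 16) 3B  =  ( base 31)1s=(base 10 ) 59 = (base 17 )38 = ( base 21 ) 2H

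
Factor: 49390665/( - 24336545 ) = -9878133/4867309 = - 3^1*107^1*30773^1*4867309^( - 1 ) 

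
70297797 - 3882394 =66415403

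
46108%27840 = 18268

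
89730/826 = 44865/413 = 108.63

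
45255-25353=19902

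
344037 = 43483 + 300554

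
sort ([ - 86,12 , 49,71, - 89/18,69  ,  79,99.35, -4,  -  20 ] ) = [-86, - 20, - 89/18, - 4,12,49,69,71,  79,99.35]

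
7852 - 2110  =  5742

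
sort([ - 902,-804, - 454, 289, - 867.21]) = [ -902, -867.21, - 804,-454, 289]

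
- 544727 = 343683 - 888410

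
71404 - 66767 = 4637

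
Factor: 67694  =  2^1*11^1*17^1*181^1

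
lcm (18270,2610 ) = 18270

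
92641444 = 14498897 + 78142547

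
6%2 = 0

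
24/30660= 2/2555 = 0.00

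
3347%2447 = 900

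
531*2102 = 1116162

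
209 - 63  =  146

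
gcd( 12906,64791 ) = 9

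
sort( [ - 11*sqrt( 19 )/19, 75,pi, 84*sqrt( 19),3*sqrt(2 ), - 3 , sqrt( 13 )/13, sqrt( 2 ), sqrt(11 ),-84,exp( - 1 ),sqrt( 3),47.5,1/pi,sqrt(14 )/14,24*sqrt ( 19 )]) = [ - 84, - 3, - 11 * sqrt( 19) /19 , sqrt( 14)/14,sqrt( 13) /13, 1/pi, exp( - 1 ),sqrt( 2),sqrt( 3 ),pi, sqrt( 11 ),3 * sqrt( 2 ),47.5, 75, 24*sqrt( 19), 84 * sqrt(19 ) ] 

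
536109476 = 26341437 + 509768039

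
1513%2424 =1513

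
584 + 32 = 616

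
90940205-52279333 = 38660872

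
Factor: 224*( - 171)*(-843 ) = 2^5*3^3*7^1* 19^1*281^1 = 32290272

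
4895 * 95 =465025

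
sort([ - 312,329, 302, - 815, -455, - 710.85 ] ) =[ - 815, - 710.85, - 455, - 312,302,329 ]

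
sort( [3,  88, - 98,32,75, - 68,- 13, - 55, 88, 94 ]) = [ - 98, - 68, - 55,  -  13, 3 , 32, 75, 88, 88,94]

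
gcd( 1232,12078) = 22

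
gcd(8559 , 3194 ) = 1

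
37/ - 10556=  - 37/10556=-0.00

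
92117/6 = 15352+5/6   =  15352.83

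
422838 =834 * 507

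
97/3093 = 97/3093=0.03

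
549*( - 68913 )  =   - 37833237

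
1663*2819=4687997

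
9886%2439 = 130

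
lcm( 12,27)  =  108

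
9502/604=4751/302 = 15.73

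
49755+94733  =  144488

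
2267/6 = 2267/6 = 377.83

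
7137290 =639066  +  6498224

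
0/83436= 0 = 0.00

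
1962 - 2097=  - 135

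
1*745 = 745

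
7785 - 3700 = 4085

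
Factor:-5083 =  - 13^1 * 17^1*23^1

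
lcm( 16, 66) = 528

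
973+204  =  1177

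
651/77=8 +5/11 = 8.45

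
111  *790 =87690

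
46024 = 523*88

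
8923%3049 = 2825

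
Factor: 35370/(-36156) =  - 2^( - 1)*3^2*5^1*23^( -1 ) = - 45/46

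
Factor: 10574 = 2^1*17^1*311^1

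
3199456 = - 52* ( - 61528)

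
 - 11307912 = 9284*( - 1218 ) 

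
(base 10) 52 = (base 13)40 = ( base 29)1N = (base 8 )64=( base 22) 28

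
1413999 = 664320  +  749679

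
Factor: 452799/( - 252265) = - 3^2*5^ (-1)*13^(- 1)*3881^( - 1 )*50311^1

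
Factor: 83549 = 29^1*43^1 * 67^1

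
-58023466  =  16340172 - 74363638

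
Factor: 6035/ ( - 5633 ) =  -5^1 * 17^1*43^( - 1 )* 71^1*131^( - 1) 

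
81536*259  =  21117824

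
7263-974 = 6289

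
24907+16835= 41742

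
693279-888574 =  - 195295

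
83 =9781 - 9698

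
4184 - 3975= 209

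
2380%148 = 12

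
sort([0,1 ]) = [ 0,1 ]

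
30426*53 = 1612578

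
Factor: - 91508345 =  - 5^1*97^1*188677^1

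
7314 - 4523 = 2791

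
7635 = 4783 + 2852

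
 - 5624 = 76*( - 74) 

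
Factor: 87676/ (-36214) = - 46/19 = - 2^1*19^(-1 ) * 23^1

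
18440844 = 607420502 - 588979658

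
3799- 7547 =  - 3748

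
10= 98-88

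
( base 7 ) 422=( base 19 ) b3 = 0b11010100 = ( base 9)255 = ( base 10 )212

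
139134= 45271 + 93863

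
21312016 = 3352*6358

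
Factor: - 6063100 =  - 2^2* 5^2*60631^1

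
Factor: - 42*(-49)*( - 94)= - 193452 = - 2^2*3^1 * 7^3*47^1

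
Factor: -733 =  - 733^1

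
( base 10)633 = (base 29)LO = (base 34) IL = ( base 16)279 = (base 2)1001111001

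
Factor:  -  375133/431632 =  -737/848 = -2^(  -  4) * 11^1*53^( - 1)*67^1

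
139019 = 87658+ 51361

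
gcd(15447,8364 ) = 3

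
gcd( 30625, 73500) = 6125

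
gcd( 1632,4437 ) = 51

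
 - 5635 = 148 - 5783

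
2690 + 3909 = 6599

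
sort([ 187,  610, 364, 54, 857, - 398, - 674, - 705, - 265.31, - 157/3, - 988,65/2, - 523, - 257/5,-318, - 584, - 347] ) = [ - 988,-705, - 674, - 584, - 523,  -  398, - 347,-318, - 265.31, - 157/3, - 257/5, 65/2,  54, 187, 364, 610,857]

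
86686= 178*487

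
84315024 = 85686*984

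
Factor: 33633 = 3^2*37^1*101^1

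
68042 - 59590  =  8452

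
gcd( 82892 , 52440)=92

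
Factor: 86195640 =2^3*3^1*5^1 * 677^1 * 1061^1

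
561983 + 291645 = 853628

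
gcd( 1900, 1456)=4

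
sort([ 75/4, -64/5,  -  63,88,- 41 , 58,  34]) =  [ - 63, - 41,-64/5,75/4, 34,58, 88]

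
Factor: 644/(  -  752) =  - 2^( - 2)*7^1*23^1*47^( - 1 )=   -161/188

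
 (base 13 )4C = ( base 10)64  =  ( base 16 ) 40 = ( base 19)37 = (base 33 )1V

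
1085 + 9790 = 10875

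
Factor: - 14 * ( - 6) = 2^2 * 3^1*7^1= 84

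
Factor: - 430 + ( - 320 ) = -750 = - 2^1 * 3^1 * 5^3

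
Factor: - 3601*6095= - 21948095 = - 5^1  *  13^1*23^1 * 53^1*277^1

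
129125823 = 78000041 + 51125782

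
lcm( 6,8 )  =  24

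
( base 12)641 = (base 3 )1020211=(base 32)sh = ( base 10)913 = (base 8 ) 1621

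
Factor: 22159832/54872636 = 2^1* 7^( - 1)*13^(-1) *103^1*127^( - 1 )*1187^(-1)*26893^1 = 5539958/13718159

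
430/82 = 5 + 10/41 = 5.24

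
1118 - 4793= -3675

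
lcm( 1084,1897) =7588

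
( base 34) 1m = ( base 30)1Q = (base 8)70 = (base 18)32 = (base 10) 56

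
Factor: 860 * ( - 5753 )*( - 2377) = 11760397660 = 2^2*5^1*11^1*43^1*523^1*2377^1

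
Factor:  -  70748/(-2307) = 2^2*3^ ( - 1)*23^1 = 92/3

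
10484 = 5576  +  4908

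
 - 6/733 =- 6/733 =- 0.01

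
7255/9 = 806+1/9 = 806.11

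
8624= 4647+3977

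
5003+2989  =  7992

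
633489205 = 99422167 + 534067038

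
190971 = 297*643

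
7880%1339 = 1185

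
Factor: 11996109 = 3^2 * 557^1*2393^1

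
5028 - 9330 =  - 4302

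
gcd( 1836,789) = 3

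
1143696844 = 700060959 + 443635885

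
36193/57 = 634+55/57 = 634.96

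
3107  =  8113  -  5006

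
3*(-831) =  - 2493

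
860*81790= 70339400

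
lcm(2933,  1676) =11732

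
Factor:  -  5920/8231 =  -2^5*5^1*37^1*8231^ (  -  1)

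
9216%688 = 272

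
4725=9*525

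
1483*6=8898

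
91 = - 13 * ( - 7)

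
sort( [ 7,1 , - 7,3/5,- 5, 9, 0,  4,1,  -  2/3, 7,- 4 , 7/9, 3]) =[ - 7, - 5 , - 4, - 2/3, 0,3/5,7/9, 1, 1,3,4,7, 7, 9 ]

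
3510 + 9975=13485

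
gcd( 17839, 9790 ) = 1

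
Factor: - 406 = -2^1*7^1 * 29^1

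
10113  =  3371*3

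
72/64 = 9/8  =  1.12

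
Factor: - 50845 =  - 5^1 * 10169^1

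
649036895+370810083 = 1019846978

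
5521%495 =76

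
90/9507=30/3169 = 0.01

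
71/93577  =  71/93577 = 0.00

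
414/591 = 138/197 = 0.70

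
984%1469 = 984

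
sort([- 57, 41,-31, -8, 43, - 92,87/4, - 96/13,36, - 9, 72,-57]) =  [ - 92, - 57, - 57, - 31, -9,-8,  -  96/13,87/4,36, 41, 43, 72]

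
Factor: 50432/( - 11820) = - 2^6*3^(-1 )*5^( - 1 ) = -  64/15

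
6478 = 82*79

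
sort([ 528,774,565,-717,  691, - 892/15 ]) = [-717,-892/15, 528, 565,691, 774]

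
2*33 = 66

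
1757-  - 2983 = 4740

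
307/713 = 307/713 = 0.43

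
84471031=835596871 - 751125840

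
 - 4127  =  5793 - 9920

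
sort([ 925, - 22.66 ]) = [- 22.66, 925]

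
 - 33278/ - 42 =792 + 1/3 = 792.33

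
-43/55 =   -  43/55 = - 0.78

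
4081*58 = 236698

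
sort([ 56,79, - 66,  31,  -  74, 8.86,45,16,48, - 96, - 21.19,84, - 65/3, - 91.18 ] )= [ - 96, - 91.18, - 74,  -  66 , - 65/3, - 21.19,8.86,16,31 , 45,48,56,79,84]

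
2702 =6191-3489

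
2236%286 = 234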